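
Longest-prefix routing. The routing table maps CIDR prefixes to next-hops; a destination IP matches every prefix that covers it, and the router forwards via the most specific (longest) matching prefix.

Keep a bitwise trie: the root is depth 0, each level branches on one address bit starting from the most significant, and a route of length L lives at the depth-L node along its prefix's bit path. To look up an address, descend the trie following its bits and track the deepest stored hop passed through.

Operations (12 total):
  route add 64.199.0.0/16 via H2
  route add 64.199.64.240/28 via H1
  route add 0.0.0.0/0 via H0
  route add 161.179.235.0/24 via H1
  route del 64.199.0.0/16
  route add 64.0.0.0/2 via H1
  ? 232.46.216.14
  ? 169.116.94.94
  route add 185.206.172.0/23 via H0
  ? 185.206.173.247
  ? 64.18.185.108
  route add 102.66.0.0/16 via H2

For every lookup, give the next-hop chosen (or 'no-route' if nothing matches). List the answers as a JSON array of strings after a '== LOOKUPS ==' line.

Process each operation:
  + 64.199.0.0/16 (H2) depth=16
  + 64.199.64.240/28 (H1) depth=28
  + 0.0.0.0/0 (H0) depth=0
  + 161.179.235.0/24 (H1) depth=24
  - 64.199.0.0/16 clear@16
  + 64.0.0.0/2 (H1) depth=2
  lookup 232.46.216.14: bits 1 walk d0:H0→d1:- -> H0
  lookup 169.116.94.94: bits 1010 walk d0:H0→d1:-→d2:-→d3:-→d4:- -> H0
  + 185.206.172.0/23 (H0) depth=23
  lookup 185.206.173.247: bits 10111001110011101010110 walk d0:H0→d1:-→d2:-→d3:-→d4:-→d5:-→d6:-→d7:-→d8:-→d9:-→d10:-→d11:-→d12:-→d13:-→d14:-→d15:-→d16:-→d17:-→d18:-→d19:-→d20:-→d21:-→d22:-→d23:H0 -> H0
  lookup 64.18.185.108: bits 01000000 walk d0:H0→d1:-→d2:H1→d3:-→d4:-→d5:-→d6:-→d7:-→d8:- -> H1
  + 102.66.0.0/16 (H2) depth=16

== LOOKUPS ==
["H0","H0","H0","H1"]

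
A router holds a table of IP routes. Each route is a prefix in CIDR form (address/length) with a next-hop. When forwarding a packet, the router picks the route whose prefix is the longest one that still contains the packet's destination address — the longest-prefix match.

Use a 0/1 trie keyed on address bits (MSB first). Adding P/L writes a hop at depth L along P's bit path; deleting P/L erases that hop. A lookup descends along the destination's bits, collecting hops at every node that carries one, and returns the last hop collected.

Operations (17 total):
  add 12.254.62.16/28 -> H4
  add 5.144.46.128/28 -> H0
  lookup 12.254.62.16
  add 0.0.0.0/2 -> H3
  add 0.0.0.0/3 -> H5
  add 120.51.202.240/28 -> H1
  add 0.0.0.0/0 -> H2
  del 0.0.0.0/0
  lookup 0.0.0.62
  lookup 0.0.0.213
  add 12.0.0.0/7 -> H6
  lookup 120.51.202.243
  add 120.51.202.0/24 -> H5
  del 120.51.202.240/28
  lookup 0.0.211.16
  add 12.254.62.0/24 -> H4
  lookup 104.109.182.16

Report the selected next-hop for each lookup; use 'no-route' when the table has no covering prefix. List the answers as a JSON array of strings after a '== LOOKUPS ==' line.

Apply in order:
  add 12.254.62.16/28 -> H4 at depth 28
  add 5.144.46.128/28 -> H0 at depth 28
  ? 12.254.62.16  path d0:-→d1:-→d2:-→d3:-→d4:-→d5:-→d6:-→d7:-→d8:-→d9:-→d10:-→d11:-→d12:-→d13:-→d14:-→d15:-→d16:-→d17:-→d18:-→d19:-→d20:-→d21:-→d22:-→d23:-→d24:-→d25:-→d26:-→d27:-→d28:H4  best=H4
  add 0.0.0.0/2 -> H3 at depth 2
  add 0.0.0.0/3 -> H5 at depth 3
  add 120.51.202.240/28 -> H1 at depth 28
  add 0.0.0.0/0 -> H2 at depth 0
  - 0.0.0.0/0 clear@0
  ? 0.0.0.62  path d0:-→d1:-→d2:H3→d3:H5→d4:-→d5:-  best=H5
  ? 0.0.0.213  path d0:-→d1:-→d2:H3→d3:H5→d4:-→d5:-  best=H5
  add 12.0.0.0/7 -> H6 at depth 7
  ? 120.51.202.243  path d0:-→d1:-→d2:-→d3:-→d4:-→d5:-→d6:-→d7:-→d8:-→d9:-→d10:-→d11:-→d12:-→d13:-→d14:-→d15:-→d16:-→d17:-→d18:-→d19:-→d20:-→d21:-→d22:-→d23:-→d24:-→d25:-→d26:-→d27:-→d28:H1  best=H1
  add 120.51.202.0/24 -> H5 at depth 24
  - 120.51.202.240/28 clear@28
  ? 0.0.211.16  path d0:-→d1:-→d2:H3→d3:H5→d4:-→d5:-  best=H5
  add 12.254.62.0/24 -> H4 at depth 24
  ? 104.109.182.16  path d0:-→d1:-→d2:-→d3:-  best=no-route

== LOOKUPS ==
["H4","H5","H5","H1","H5","no-route"]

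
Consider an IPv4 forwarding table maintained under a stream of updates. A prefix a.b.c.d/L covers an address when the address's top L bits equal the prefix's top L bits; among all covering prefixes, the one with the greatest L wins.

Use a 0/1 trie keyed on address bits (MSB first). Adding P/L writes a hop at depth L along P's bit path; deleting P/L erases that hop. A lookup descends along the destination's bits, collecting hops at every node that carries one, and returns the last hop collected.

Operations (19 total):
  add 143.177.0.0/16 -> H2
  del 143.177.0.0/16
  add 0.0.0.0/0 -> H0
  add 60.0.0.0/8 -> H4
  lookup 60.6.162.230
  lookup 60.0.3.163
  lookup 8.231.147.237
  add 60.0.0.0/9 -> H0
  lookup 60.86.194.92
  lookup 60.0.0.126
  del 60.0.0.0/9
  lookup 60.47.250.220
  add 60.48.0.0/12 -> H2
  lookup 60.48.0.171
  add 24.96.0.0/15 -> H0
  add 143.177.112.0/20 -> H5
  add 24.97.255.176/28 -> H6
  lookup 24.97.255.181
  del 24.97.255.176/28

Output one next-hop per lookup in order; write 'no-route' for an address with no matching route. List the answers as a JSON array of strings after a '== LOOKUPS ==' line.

Apply in order:
  add 143.177.0.0/16 -> H2 at depth 16
  - 143.177.0.0/16 clear@16
  add 0.0.0.0/0 -> H0 at depth 0
  add 60.0.0.0/8 -> H4 at depth 8
  ? 60.6.162.230  path d0:H0→d1:-→d2:-→d3:-→d4:-→d5:-→d6:-→d7:-→d8:H4  best=H4
  ? 60.0.3.163  path d0:H0→d1:-→d2:-→d3:-→d4:-→d5:-→d6:-→d7:-→d8:H4  best=H4
  ? 8.231.147.237  path d0:H0→d1:-→d2:-  best=H0
  add 60.0.0.0/9 -> H0 at depth 9
  ? 60.86.194.92  path d0:H0→d1:-→d2:-→d3:-→d4:-→d5:-→d6:-→d7:-→d8:H4→d9:H0  best=H0
  ? 60.0.0.126  path d0:H0→d1:-→d2:-→d3:-→d4:-→d5:-→d6:-→d7:-→d8:H4→d9:H0  best=H0
  - 60.0.0.0/9 clear@9
  ? 60.47.250.220  path d0:H0→d1:-→d2:-→d3:-→d4:-→d5:-→d6:-→d7:-→d8:H4→d9:-  best=H4
  add 60.48.0.0/12 -> H2 at depth 12
  ? 60.48.0.171  path d0:H0→d1:-→d2:-→d3:-→d4:-→d5:-→d6:-→d7:-→d8:H4→d9:-→d10:-→d11:-→d12:H2  best=H2
  add 24.96.0.0/15 -> H0 at depth 15
  add 143.177.112.0/20 -> H5 at depth 20
  add 24.97.255.176/28 -> H6 at depth 28
  ? 24.97.255.181  path d0:H0→d1:-→d2:-→d3:-→d4:-→d5:-→d6:-→d7:-→d8:-→d9:-→d10:-→d11:-→d12:-→d13:-→d14:-→d15:H0→d16:-→d17:-→d18:-→d19:-→d20:-→d21:-→d22:-→d23:-→d24:-→d25:-→d26:-→d27:-→d28:H6  best=H6
  - 24.97.255.176/28 clear@28

== LOOKUPS ==
["H4","H4","H0","H0","H0","H4","H2","H6"]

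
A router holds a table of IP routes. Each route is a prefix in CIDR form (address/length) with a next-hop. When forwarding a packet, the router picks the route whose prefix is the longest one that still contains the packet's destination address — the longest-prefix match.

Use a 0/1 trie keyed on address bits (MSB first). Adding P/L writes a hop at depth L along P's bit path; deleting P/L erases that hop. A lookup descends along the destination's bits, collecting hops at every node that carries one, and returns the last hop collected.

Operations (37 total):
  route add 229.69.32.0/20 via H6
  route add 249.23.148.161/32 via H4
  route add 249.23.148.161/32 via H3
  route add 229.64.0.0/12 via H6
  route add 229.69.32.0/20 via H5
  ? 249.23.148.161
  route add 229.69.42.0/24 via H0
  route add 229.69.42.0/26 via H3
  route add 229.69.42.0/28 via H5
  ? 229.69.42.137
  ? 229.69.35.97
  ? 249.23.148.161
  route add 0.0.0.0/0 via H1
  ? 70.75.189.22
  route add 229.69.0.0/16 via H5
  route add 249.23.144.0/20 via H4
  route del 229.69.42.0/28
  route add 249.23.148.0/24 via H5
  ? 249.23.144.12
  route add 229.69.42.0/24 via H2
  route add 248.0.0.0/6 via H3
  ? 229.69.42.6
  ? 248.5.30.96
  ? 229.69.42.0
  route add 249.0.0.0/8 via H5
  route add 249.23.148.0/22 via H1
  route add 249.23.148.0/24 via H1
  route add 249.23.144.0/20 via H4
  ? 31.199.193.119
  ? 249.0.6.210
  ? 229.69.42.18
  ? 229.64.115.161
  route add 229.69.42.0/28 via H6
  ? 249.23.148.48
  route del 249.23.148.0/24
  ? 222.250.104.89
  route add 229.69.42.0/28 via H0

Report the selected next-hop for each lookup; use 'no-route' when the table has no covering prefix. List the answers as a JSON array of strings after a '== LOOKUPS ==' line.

Trace:
  + 229.69.32.0/20 (H6) depth=20
  + 249.23.148.161/32 (H4) depth=32
  + 249.23.148.161/32 (H3) depth=32
  + 229.64.0.0/12 (H6) depth=12
  + 229.69.32.0/20 (H5) depth=20
  ? 249.23.148.161  path d0:-→d1:-→d2:-→d3:-→d4:-→d5:-→d6:-→d7:-→d8:-→d9:-→d10:-→d11:-→d12:-→d13:-→d14:-→d15:-→d16:-→d17:-→d18:-→d19:-→d20:-→d21:-→d22:-→d23:-→d24:-→d25:-→d26:-→d27:-→d28:-→d29:-→d30:-→d31:-→d32:H3  best=H3
  + 229.69.42.0/24 (H0) depth=24
  + 229.69.42.0/26 (H3) depth=26
  + 229.69.42.0/28 (H5) depth=28
  ? 229.69.42.137  path d0:-→d1:-→d2:-→d3:-→d4:-→d5:-→d6:-→d7:-→d8:-→d9:-→d10:-→d11:-→d12:H6→d13:-→d14:-→d15:-→d16:-→d17:-→d18:-→d19:-→d20:H5→d21:-→d22:-→d23:-→d24:H0  best=H0
  ? 229.69.35.97  path d0:-→d1:-→d2:-→d3:-→d4:-→d5:-→d6:-→d7:-→d8:-→d9:-→d10:-→d11:-→d12:H6→d13:-→d14:-→d15:-→d16:-→d17:-→d18:-→d19:-→d20:H5  best=H5
  ? 249.23.148.161  path d0:-→d1:-→d2:-→d3:-→d4:-→d5:-→d6:-→d7:-→d8:-→d9:-→d10:-→d11:-→d12:-→d13:-→d14:-→d15:-→d16:-→d17:-→d18:-→d19:-→d20:-→d21:-→d22:-→d23:-→d24:-→d25:-→d26:-→d27:-→d28:-→d29:-→d30:-→d31:-→d32:H3  best=H3
  + 0.0.0.0/0 (H1) depth=0
  ? 70.75.189.22  path d0:H1  best=H1
  + 229.69.0.0/16 (H5) depth=16
  + 249.23.144.0/20 (H4) depth=20
  - 229.69.42.0/28 clear@28
  + 249.23.148.0/24 (H5) depth=24
  ? 249.23.144.12  path d0:H1→d1:-→d2:-→d3:-→d4:-→d5:-→d6:-→d7:-→d8:-→d9:-→d10:-→d11:-→d12:-→d13:-→d14:-→d15:-→d16:-→d17:-→d18:-→d19:-→d20:H4→d21:-  best=H4
  + 229.69.42.0/24 (H2) depth=24
  + 248.0.0.0/6 (H3) depth=6
  ? 229.69.42.6  path d0:H1→d1:-→d2:-→d3:-→d4:-→d5:-→d6:-→d7:-→d8:-→d9:-→d10:-→d11:-→d12:H6→d13:-→d14:-→d15:-→d16:H5→d17:-→d18:-→d19:-→d20:H5→d21:-→d22:-→d23:-→d24:H2→d25:-→d26:H3→d27:-→d28:-  best=H3
  ? 248.5.30.96  path d0:H1→d1:-→d2:-→d3:-→d4:-→d5:-→d6:H3→d7:-  best=H3
  ? 229.69.42.0  path d0:H1→d1:-→d2:-→d3:-→d4:-→d5:-→d6:-→d7:-→d8:-→d9:-→d10:-→d11:-→d12:H6→d13:-→d14:-→d15:-→d16:H5→d17:-→d18:-→d19:-→d20:H5→d21:-→d22:-→d23:-→d24:H2→d25:-→d26:H3→d27:-→d28:-  best=H3
  + 249.0.0.0/8 (H5) depth=8
  + 249.23.148.0/22 (H1) depth=22
  + 249.23.148.0/24 (H1) depth=24
  + 249.23.144.0/20 (H4) depth=20
  ? 31.199.193.119  path d0:H1  best=H1
  ? 249.0.6.210  path d0:H1→d1:-→d2:-→d3:-→d4:-→d5:-→d6:H3→d7:-→d8:H5→d9:-→d10:-→d11:-  best=H5
  ? 229.69.42.18  path d0:H1→d1:-→d2:-→d3:-→d4:-→d5:-→d6:-→d7:-→d8:-→d9:-→d10:-→d11:-→d12:H6→d13:-→d14:-→d15:-→d16:H5→d17:-→d18:-→d19:-→d20:H5→d21:-→d22:-→d23:-→d24:H2→d25:-→d26:H3→d27:-  best=H3
  ? 229.64.115.161  path d0:H1→d1:-→d2:-→d3:-→d4:-→d5:-→d6:-→d7:-→d8:-→d9:-→d10:-→d11:-→d12:H6→d13:-  best=H6
  + 229.69.42.0/28 (H6) depth=28
  ? 249.23.148.48  path d0:H1→d1:-→d2:-→d3:-→d4:-→d5:-→d6:H3→d7:-→d8:H5→d9:-→d10:-→d11:-→d12:-→d13:-→d14:-→d15:-→d16:-→d17:-→d18:-→d19:-→d20:H4→d21:-→d22:H1→d23:-→d24:H1  best=H1
  - 249.23.148.0/24 clear@24
  ? 222.250.104.89  path d0:H1→d1:-→d2:-  best=H1
  + 229.69.42.0/28 (H0) depth=28

== LOOKUPS ==
["H3","H0","H5","H3","H1","H4","H3","H3","H3","H1","H5","H3","H6","H1","H1"]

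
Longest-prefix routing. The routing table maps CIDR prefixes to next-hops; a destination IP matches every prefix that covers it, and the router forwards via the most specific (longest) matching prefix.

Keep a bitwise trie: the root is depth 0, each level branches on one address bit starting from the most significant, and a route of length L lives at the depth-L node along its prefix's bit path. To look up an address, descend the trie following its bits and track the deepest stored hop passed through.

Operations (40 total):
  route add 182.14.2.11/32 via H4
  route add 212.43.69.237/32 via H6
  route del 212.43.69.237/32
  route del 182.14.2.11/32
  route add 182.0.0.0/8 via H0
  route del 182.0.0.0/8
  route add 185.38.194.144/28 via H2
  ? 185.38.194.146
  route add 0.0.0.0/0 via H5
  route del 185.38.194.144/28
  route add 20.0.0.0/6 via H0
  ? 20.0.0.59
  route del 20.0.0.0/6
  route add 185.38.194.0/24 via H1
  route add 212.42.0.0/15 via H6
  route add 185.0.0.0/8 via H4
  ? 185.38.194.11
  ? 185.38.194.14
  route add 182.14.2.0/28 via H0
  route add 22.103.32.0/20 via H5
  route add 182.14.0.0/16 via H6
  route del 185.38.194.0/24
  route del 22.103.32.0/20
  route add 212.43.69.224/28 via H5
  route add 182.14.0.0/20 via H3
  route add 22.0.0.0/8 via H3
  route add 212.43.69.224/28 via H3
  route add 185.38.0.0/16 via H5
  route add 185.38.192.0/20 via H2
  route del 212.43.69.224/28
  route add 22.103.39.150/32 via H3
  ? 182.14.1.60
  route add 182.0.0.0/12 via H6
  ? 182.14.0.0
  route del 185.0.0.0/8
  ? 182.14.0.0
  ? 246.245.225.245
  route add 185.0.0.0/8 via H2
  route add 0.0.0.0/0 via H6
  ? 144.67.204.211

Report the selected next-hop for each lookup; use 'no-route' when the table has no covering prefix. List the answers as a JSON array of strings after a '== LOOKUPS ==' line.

Process each operation:
  add 182.14.2.11/32 -> H4 at depth 32
  add 212.43.69.237/32 -> H6 at depth 32
  del 212.43.69.237/32 (clear depth 32)
  del 182.14.2.11/32 (clear depth 32)
  add 182.0.0.0/8 -> H0 at depth 8
  del 182.0.0.0/8 (clear depth 8)
  add 185.38.194.144/28 -> H2 at depth 28
  Q 185.38.194.146: descend 1011100100100110110000101001 ; hops seen [H2] ; pick H2
  add 0.0.0.0/0 -> H5 at depth 0
  del 185.38.194.144/28 (clear depth 28)
  add 20.0.0.0/6 -> H0 at depth 6
  Q 20.0.0.59: descend 000101 ; hops seen [H5,H0] ; pick H0
  del 20.0.0.0/6 (clear depth 6)
  add 185.38.194.0/24 -> H1 at depth 24
  add 212.42.0.0/15 -> H6 at depth 15
  add 185.0.0.0/8 -> H4 at depth 8
  Q 185.38.194.11: descend 101110010010011011000010 ; hops seen [H5,H4,H1] ; pick H1
  Q 185.38.194.14: descend 101110010010011011000010 ; hops seen [H5,H4,H1] ; pick H1
  add 182.14.2.0/28 -> H0 at depth 28
  add 22.103.32.0/20 -> H5 at depth 20
  add 182.14.0.0/16 -> H6 at depth 16
  del 185.38.194.0/24 (clear depth 24)
  del 22.103.32.0/20 (clear depth 20)
  add 212.43.69.224/28 -> H5 at depth 28
  add 182.14.0.0/20 -> H3 at depth 20
  add 22.0.0.0/8 -> H3 at depth 8
  add 212.43.69.224/28 -> H3 at depth 28
  add 185.38.0.0/16 -> H5 at depth 16
  add 185.38.192.0/20 -> H2 at depth 20
  del 212.43.69.224/28 (clear depth 28)
  add 22.103.39.150/32 -> H3 at depth 32
  Q 182.14.1.60: descend 1011011000001110000000 ; hops seen [H5,H6,H3] ; pick H3
  add 182.0.0.0/12 -> H6 at depth 12
  Q 182.14.0.0: descend 1011011000001110000000 ; hops seen [H5,H6,H6,H3] ; pick H3
  del 185.0.0.0/8 (clear depth 8)
  Q 182.14.0.0: descend 1011011000001110000000 ; hops seen [H5,H6,H6,H3] ; pick H3
  Q 246.245.225.245: descend 11 ; hops seen [H5] ; pick H5
  add 185.0.0.0/8 -> H2 at depth 8
  add 0.0.0.0/0 -> H6 at depth 0
  Q 144.67.204.211: descend 10 ; hops seen [H6] ; pick H6

== LOOKUPS ==
["H2","H0","H1","H1","H3","H3","H3","H5","H6"]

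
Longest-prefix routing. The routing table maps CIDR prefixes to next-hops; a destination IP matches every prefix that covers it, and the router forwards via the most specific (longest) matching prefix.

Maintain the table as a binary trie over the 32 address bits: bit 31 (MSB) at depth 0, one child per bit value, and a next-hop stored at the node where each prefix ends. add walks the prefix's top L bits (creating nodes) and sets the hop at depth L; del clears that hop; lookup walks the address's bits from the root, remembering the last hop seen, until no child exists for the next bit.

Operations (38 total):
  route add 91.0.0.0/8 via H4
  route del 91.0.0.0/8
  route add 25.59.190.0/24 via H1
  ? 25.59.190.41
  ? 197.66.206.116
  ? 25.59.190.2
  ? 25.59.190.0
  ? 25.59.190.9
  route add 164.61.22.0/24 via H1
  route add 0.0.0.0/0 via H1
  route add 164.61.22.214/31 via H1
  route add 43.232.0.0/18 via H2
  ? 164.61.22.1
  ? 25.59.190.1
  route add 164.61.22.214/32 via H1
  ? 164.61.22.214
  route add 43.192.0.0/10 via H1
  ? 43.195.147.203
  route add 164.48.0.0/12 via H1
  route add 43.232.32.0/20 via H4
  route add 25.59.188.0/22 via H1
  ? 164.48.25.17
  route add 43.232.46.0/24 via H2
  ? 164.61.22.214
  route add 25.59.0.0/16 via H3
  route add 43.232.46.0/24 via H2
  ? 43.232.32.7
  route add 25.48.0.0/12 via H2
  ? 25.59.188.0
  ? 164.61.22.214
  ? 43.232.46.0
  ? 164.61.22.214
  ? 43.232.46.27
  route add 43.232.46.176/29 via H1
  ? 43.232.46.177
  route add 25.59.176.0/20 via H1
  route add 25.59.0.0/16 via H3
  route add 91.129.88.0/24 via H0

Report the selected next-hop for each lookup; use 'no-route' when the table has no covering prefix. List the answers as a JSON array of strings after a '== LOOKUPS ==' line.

Apply in order:
  + 91.0.0.0/8 (H4) depth=8
  - 91.0.0.0/8 clear@8
  + 25.59.190.0/24 (H1) depth=24
  ? 25.59.190.41  path d0:-→d1:-→d2:-→d3:-→d4:-→d5:-→d6:-→d7:-→d8:-→d9:-→d10:-→d11:-→d12:-→d13:-→d14:-→d15:-→d16:-→d17:-→d18:-→d19:-→d20:-→d21:-→d22:-→d23:-→d24:H1  best=H1
  ? 197.66.206.116  path d0:-  best=no-route
  ? 25.59.190.2  path d0:-→d1:-→d2:-→d3:-→d4:-→d5:-→d6:-→d7:-→d8:-→d9:-→d10:-→d11:-→d12:-→d13:-→d14:-→d15:-→d16:-→d17:-→d18:-→d19:-→d20:-→d21:-→d22:-→d23:-→d24:H1  best=H1
  ? 25.59.190.0  path d0:-→d1:-→d2:-→d3:-→d4:-→d5:-→d6:-→d7:-→d8:-→d9:-→d10:-→d11:-→d12:-→d13:-→d14:-→d15:-→d16:-→d17:-→d18:-→d19:-→d20:-→d21:-→d22:-→d23:-→d24:H1  best=H1
  ? 25.59.190.9  path d0:-→d1:-→d2:-→d3:-→d4:-→d5:-→d6:-→d7:-→d8:-→d9:-→d10:-→d11:-→d12:-→d13:-→d14:-→d15:-→d16:-→d17:-→d18:-→d19:-→d20:-→d21:-→d22:-→d23:-→d24:H1  best=H1
  + 164.61.22.0/24 (H1) depth=24
  + 0.0.0.0/0 (H1) depth=0
  + 164.61.22.214/31 (H1) depth=31
  + 43.232.0.0/18 (H2) depth=18
  ? 164.61.22.1  path d0:H1→d1:-→d2:-→d3:-→d4:-→d5:-→d6:-→d7:-→d8:-→d9:-→d10:-→d11:-→d12:-→d13:-→d14:-→d15:-→d16:-→d17:-→d18:-→d19:-→d20:-→d21:-→d22:-→d23:-→d24:H1  best=H1
  ? 25.59.190.1  path d0:H1→d1:-→d2:-→d3:-→d4:-→d5:-→d6:-→d7:-→d8:-→d9:-→d10:-→d11:-→d12:-→d13:-→d14:-→d15:-→d16:-→d17:-→d18:-→d19:-→d20:-→d21:-→d22:-→d23:-→d24:H1  best=H1
  + 164.61.22.214/32 (H1) depth=32
  ? 164.61.22.214  path d0:H1→d1:-→d2:-→d3:-→d4:-→d5:-→d6:-→d7:-→d8:-→d9:-→d10:-→d11:-→d12:-→d13:-→d14:-→d15:-→d16:-→d17:-→d18:-→d19:-→d20:-→d21:-→d22:-→d23:-→d24:H1→d25:-→d26:-→d27:-→d28:-→d29:-→d30:-→d31:H1→d32:H1  best=H1
  + 43.192.0.0/10 (H1) depth=10
  ? 43.195.147.203  path d0:H1→d1:-→d2:-→d3:-→d4:-→d5:-→d6:-→d7:-→d8:-→d9:-→d10:H1  best=H1
  + 164.48.0.0/12 (H1) depth=12
  + 43.232.32.0/20 (H4) depth=20
  + 25.59.188.0/22 (H1) depth=22
  ? 164.48.25.17  path d0:H1→d1:-→d2:-→d3:-→d4:-→d5:-→d6:-→d7:-→d8:-→d9:-→d10:-→d11:-→d12:H1  best=H1
  + 43.232.46.0/24 (H2) depth=24
  ? 164.61.22.214  path d0:H1→d1:-→d2:-→d3:-→d4:-→d5:-→d6:-→d7:-→d8:-→d9:-→d10:-→d11:-→d12:H1→d13:-→d14:-→d15:-→d16:-→d17:-→d18:-→d19:-→d20:-→d21:-→d22:-→d23:-→d24:H1→d25:-→d26:-→d27:-→d28:-→d29:-→d30:-→d31:H1→d32:H1  best=H1
  + 25.59.0.0/16 (H3) depth=16
  + 43.232.46.0/24 (H2) depth=24
  ? 43.232.32.7  path d0:H1→d1:-→d2:-→d3:-→d4:-→d5:-→d6:-→d7:-→d8:-→d9:-→d10:H1→d11:-→d12:-→d13:-→d14:-→d15:-→d16:-→d17:-→d18:H2→d19:-→d20:H4  best=H4
  + 25.48.0.0/12 (H2) depth=12
  ? 25.59.188.0  path d0:H1→d1:-→d2:-→d3:-→d4:-→d5:-→d6:-→d7:-→d8:-→d9:-→d10:-→d11:-→d12:H2→d13:-→d14:-→d15:-→d16:H3→d17:-→d18:-→d19:-→d20:-→d21:-→d22:H1  best=H1
  ? 164.61.22.214  path d0:H1→d1:-→d2:-→d3:-→d4:-→d5:-→d6:-→d7:-→d8:-→d9:-→d10:-→d11:-→d12:H1→d13:-→d14:-→d15:-→d16:-→d17:-→d18:-→d19:-→d20:-→d21:-→d22:-→d23:-→d24:H1→d25:-→d26:-→d27:-→d28:-→d29:-→d30:-→d31:H1→d32:H1  best=H1
  ? 43.232.46.0  path d0:H1→d1:-→d2:-→d3:-→d4:-→d5:-→d6:-→d7:-→d8:-→d9:-→d10:H1→d11:-→d12:-→d13:-→d14:-→d15:-→d16:-→d17:-→d18:H2→d19:-→d20:H4→d21:-→d22:-→d23:-→d24:H2  best=H2
  ? 164.61.22.214  path d0:H1→d1:-→d2:-→d3:-→d4:-→d5:-→d6:-→d7:-→d8:-→d9:-→d10:-→d11:-→d12:H1→d13:-→d14:-→d15:-→d16:-→d17:-→d18:-→d19:-→d20:-→d21:-→d22:-→d23:-→d24:H1→d25:-→d26:-→d27:-→d28:-→d29:-→d30:-→d31:H1→d32:H1  best=H1
  ? 43.232.46.27  path d0:H1→d1:-→d2:-→d3:-→d4:-→d5:-→d6:-→d7:-→d8:-→d9:-→d10:H1→d11:-→d12:-→d13:-→d14:-→d15:-→d16:-→d17:-→d18:H2→d19:-→d20:H4→d21:-→d22:-→d23:-→d24:H2  best=H2
  + 43.232.46.176/29 (H1) depth=29
  ? 43.232.46.177  path d0:H1→d1:-→d2:-→d3:-→d4:-→d5:-→d6:-→d7:-→d8:-→d9:-→d10:H1→d11:-→d12:-→d13:-→d14:-→d15:-→d16:-→d17:-→d18:H2→d19:-→d20:H4→d21:-→d22:-→d23:-→d24:H2→d25:-→d26:-→d27:-→d28:-→d29:H1  best=H1
  + 25.59.176.0/20 (H1) depth=20
  + 25.59.0.0/16 (H3) depth=16
  + 91.129.88.0/24 (H0) depth=24

== LOOKUPS ==
["H1","no-route","H1","H1","H1","H1","H1","H1","H1","H1","H1","H4","H1","H1","H2","H1","H2","H1"]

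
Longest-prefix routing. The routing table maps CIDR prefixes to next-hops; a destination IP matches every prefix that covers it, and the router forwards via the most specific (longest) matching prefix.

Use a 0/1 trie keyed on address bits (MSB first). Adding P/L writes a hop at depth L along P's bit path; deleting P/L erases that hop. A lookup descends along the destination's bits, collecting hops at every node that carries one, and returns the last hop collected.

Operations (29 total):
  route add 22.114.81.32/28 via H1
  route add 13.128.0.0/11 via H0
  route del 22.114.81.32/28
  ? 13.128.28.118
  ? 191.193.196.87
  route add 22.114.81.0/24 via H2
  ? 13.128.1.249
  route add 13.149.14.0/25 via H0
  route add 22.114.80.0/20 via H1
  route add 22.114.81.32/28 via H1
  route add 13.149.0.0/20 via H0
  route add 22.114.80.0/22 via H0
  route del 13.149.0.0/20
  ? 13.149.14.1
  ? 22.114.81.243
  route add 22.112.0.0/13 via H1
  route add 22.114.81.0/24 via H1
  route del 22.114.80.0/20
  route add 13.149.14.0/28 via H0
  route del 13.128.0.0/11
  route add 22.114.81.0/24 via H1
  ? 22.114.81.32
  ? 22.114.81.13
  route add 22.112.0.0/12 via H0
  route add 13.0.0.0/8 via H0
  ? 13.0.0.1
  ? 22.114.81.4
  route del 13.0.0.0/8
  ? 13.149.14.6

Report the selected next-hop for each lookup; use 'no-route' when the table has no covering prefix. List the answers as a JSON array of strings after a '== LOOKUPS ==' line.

Trace:
  + 22.114.81.32/28 (H1) depth=28
  + 13.128.0.0/11 (H0) depth=11
  del 22.114.81.32/28 (clear depth 28)
  lookup 13.128.28.118: bits 00001101100 walk d0:-→d1:-→d2:-→d3:-→d4:-→d5:-→d6:-→d7:-→d8:-→d9:-→d10:-→d11:H0 -> H0
  lookup 191.193.196.87: bits ε walk d0:- -> no-route
  + 22.114.81.0/24 (H2) depth=24
  lookup 13.128.1.249: bits 00001101100 walk d0:-→d1:-→d2:-→d3:-→d4:-→d5:-→d6:-→d7:-→d8:-→d9:-→d10:-→d11:H0 -> H0
  + 13.149.14.0/25 (H0) depth=25
  + 22.114.80.0/20 (H1) depth=20
  + 22.114.81.32/28 (H1) depth=28
  + 13.149.0.0/20 (H0) depth=20
  + 22.114.80.0/22 (H0) depth=22
  del 13.149.0.0/20 (clear depth 20)
  lookup 13.149.14.1: bits 0000110110010101000011100 walk d0:-→d1:-→d2:-→d3:-→d4:-→d5:-→d6:-→d7:-→d8:-→d9:-→d10:-→d11:H0→d12:-→d13:-→d14:-→d15:-→d16:-→d17:-→d18:-→d19:-→d20:-→d21:-→d22:-→d23:-→d24:-→d25:H0 -> H0
  lookup 22.114.81.243: bits 000101100111001001010001 walk d0:-→d1:-→d2:-→d3:-→d4:-→d5:-→d6:-→d7:-→d8:-→d9:-→d10:-→d11:-→d12:-→d13:-→d14:-→d15:-→d16:-→d17:-→d18:-→d19:-→d20:H1→d21:-→d22:H0→d23:-→d24:H2 -> H2
  + 22.112.0.0/13 (H1) depth=13
  + 22.114.81.0/24 (H1) depth=24
  del 22.114.80.0/20 (clear depth 20)
  + 13.149.14.0/28 (H0) depth=28
  del 13.128.0.0/11 (clear depth 11)
  + 22.114.81.0/24 (H1) depth=24
  lookup 22.114.81.32: bits 0001011001110010010100010010 walk d0:-→d1:-→d2:-→d3:-→d4:-→d5:-→d6:-→d7:-→d8:-→d9:-→d10:-→d11:-→d12:-→d13:H1→d14:-→d15:-→d16:-→d17:-→d18:-→d19:-→d20:-→d21:-→d22:H0→d23:-→d24:H1→d25:-→d26:-→d27:-→d28:H1 -> H1
  lookup 22.114.81.13: bits 00010110011100100101000100 walk d0:-→d1:-→d2:-→d3:-→d4:-→d5:-→d6:-→d7:-→d8:-→d9:-→d10:-→d11:-→d12:-→d13:H1→d14:-→d15:-→d16:-→d17:-→d18:-→d19:-→d20:-→d21:-→d22:H0→d23:-→d24:H1→d25:-→d26:- -> H1
  + 22.112.0.0/12 (H0) depth=12
  + 13.0.0.0/8 (H0) depth=8
  lookup 13.0.0.1: bits 00001101 walk d0:-→d1:-→d2:-→d3:-→d4:-→d5:-→d6:-→d7:-→d8:H0 -> H0
  lookup 22.114.81.4: bits 00010110011100100101000100 walk d0:-→d1:-→d2:-→d3:-→d4:-→d5:-→d6:-→d7:-→d8:-→d9:-→d10:-→d11:-→d12:H0→d13:H1→d14:-→d15:-→d16:-→d17:-→d18:-→d19:-→d20:-→d21:-→d22:H0→d23:-→d24:H1→d25:-→d26:- -> H1
  del 13.0.0.0/8 (clear depth 8)
  lookup 13.149.14.6: bits 0000110110010101000011100000 walk d0:-→d1:-→d2:-→d3:-→d4:-→d5:-→d6:-→d7:-→d8:-→d9:-→d10:-→d11:-→d12:-→d13:-→d14:-→d15:-→d16:-→d17:-→d18:-→d19:-→d20:-→d21:-→d22:-→d23:-→d24:-→d25:H0→d26:-→d27:-→d28:H0 -> H0

== LOOKUPS ==
["H0","no-route","H0","H0","H2","H1","H1","H0","H1","H0"]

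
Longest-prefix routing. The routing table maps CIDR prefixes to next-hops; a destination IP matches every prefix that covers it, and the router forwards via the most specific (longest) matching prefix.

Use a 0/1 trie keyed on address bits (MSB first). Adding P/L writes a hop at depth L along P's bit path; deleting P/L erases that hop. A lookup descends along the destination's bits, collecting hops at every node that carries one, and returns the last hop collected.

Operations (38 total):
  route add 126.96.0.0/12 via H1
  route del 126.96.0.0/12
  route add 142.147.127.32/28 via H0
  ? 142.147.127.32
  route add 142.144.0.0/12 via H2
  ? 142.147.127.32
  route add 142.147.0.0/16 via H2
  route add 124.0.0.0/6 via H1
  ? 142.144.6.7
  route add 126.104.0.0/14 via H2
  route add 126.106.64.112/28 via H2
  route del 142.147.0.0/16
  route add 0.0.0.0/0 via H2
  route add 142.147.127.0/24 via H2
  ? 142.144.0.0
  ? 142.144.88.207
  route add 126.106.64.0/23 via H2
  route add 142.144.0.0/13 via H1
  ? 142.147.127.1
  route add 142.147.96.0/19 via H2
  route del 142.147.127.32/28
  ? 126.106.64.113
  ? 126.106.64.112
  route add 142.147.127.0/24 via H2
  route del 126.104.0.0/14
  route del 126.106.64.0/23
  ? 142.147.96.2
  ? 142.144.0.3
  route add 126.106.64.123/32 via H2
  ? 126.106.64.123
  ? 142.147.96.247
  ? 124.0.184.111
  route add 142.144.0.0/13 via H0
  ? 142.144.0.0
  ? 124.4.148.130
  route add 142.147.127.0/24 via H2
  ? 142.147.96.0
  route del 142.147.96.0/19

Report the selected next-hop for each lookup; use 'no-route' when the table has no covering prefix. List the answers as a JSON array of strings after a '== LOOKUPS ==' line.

Apply in order:
  + 126.96.0.0/12 (H1) depth=12
  - 126.96.0.0/12 clear@12
  + 142.147.127.32/28 (H0) depth=28
  ? 142.147.127.32  path d0:-→d1:-→d2:-→d3:-→d4:-→d5:-→d6:-→d7:-→d8:-→d9:-→d10:-→d11:-→d12:-→d13:-→d14:-→d15:-→d16:-→d17:-→d18:-→d19:-→d20:-→d21:-→d22:-→d23:-→d24:-→d25:-→d26:-→d27:-→d28:H0  best=H0
  + 142.144.0.0/12 (H2) depth=12
  ? 142.147.127.32  path d0:-→d1:-→d2:-→d3:-→d4:-→d5:-→d6:-→d7:-→d8:-→d9:-→d10:-→d11:-→d12:H2→d13:-→d14:-→d15:-→d16:-→d17:-→d18:-→d19:-→d20:-→d21:-→d22:-→d23:-→d24:-→d25:-→d26:-→d27:-→d28:H0  best=H0
  + 142.147.0.0/16 (H2) depth=16
  + 124.0.0.0/6 (H1) depth=6
  ? 142.144.6.7  path d0:-→d1:-→d2:-→d3:-→d4:-→d5:-→d6:-→d7:-→d8:-→d9:-→d10:-→d11:-→d12:H2→d13:-→d14:-  best=H2
  + 126.104.0.0/14 (H2) depth=14
  + 126.106.64.112/28 (H2) depth=28
  - 142.147.0.0/16 clear@16
  + 0.0.0.0/0 (H2) depth=0
  + 142.147.127.0/24 (H2) depth=24
  ? 142.144.0.0  path d0:H2→d1:-→d2:-→d3:-→d4:-→d5:-→d6:-→d7:-→d8:-→d9:-→d10:-→d11:-→d12:H2→d13:-→d14:-  best=H2
  ? 142.144.88.207  path d0:H2→d1:-→d2:-→d3:-→d4:-→d5:-→d6:-→d7:-→d8:-→d9:-→d10:-→d11:-→d12:H2→d13:-→d14:-  best=H2
  + 126.106.64.0/23 (H2) depth=23
  + 142.144.0.0/13 (H1) depth=13
  ? 142.147.127.1  path d0:H2→d1:-→d2:-→d3:-→d4:-→d5:-→d6:-→d7:-→d8:-→d9:-→d10:-→d11:-→d12:H2→d13:H1→d14:-→d15:-→d16:-→d17:-→d18:-→d19:-→d20:-→d21:-→d22:-→d23:-→d24:H2→d25:-→d26:-  best=H2
  + 142.147.96.0/19 (H2) depth=19
  - 142.147.127.32/28 clear@28
  ? 126.106.64.113  path d0:H2→d1:-→d2:-→d3:-→d4:-→d5:-→d6:H1→d7:-→d8:-→d9:-→d10:-→d11:-→d12:-→d13:-→d14:H2→d15:-→d16:-→d17:-→d18:-→d19:-→d20:-→d21:-→d22:-→d23:H2→d24:-→d25:-→d26:-→d27:-→d28:H2  best=H2
  ? 126.106.64.112  path d0:H2→d1:-→d2:-→d3:-→d4:-→d5:-→d6:H1→d7:-→d8:-→d9:-→d10:-→d11:-→d12:-→d13:-→d14:H2→d15:-→d16:-→d17:-→d18:-→d19:-→d20:-→d21:-→d22:-→d23:H2→d24:-→d25:-→d26:-→d27:-→d28:H2  best=H2
  + 142.147.127.0/24 (H2) depth=24
  - 126.104.0.0/14 clear@14
  - 126.106.64.0/23 clear@23
  ? 142.147.96.2  path d0:H2→d1:-→d2:-→d3:-→d4:-→d5:-→d6:-→d7:-→d8:-→d9:-→d10:-→d11:-→d12:H2→d13:H1→d14:-→d15:-→d16:-→d17:-→d18:-→d19:H2  best=H2
  ? 142.144.0.3  path d0:H2→d1:-→d2:-→d3:-→d4:-→d5:-→d6:-→d7:-→d8:-→d9:-→d10:-→d11:-→d12:H2→d13:H1→d14:-  best=H1
  + 126.106.64.123/32 (H2) depth=32
  ? 126.106.64.123  path d0:H2→d1:-→d2:-→d3:-→d4:-→d5:-→d6:H1→d7:-→d8:-→d9:-→d10:-→d11:-→d12:-→d13:-→d14:-→d15:-→d16:-→d17:-→d18:-→d19:-→d20:-→d21:-→d22:-→d23:-→d24:-→d25:-→d26:-→d27:-→d28:H2→d29:-→d30:-→d31:-→d32:H2  best=H2
  ? 142.147.96.247  path d0:H2→d1:-→d2:-→d3:-→d4:-→d5:-→d6:-→d7:-→d8:-→d9:-→d10:-→d11:-→d12:H2→d13:H1→d14:-→d15:-→d16:-→d17:-→d18:-→d19:H2  best=H2
  ? 124.0.184.111  path d0:H2→d1:-→d2:-→d3:-→d4:-→d5:-→d6:H1  best=H1
  + 142.144.0.0/13 (H0) depth=13
  ? 142.144.0.0  path d0:H2→d1:-→d2:-→d3:-→d4:-→d5:-→d6:-→d7:-→d8:-→d9:-→d10:-→d11:-→d12:H2→d13:H0→d14:-  best=H0
  ? 124.4.148.130  path d0:H2→d1:-→d2:-→d3:-→d4:-→d5:-→d6:H1  best=H1
  + 142.147.127.0/24 (H2) depth=24
  ? 142.147.96.0  path d0:H2→d1:-→d2:-→d3:-→d4:-→d5:-→d6:-→d7:-→d8:-→d9:-→d10:-→d11:-→d12:H2→d13:H0→d14:-→d15:-→d16:-→d17:-→d18:-→d19:H2  best=H2
  - 142.147.96.0/19 clear@19

== LOOKUPS ==
["H0","H0","H2","H2","H2","H2","H2","H2","H2","H1","H2","H2","H1","H0","H1","H2"]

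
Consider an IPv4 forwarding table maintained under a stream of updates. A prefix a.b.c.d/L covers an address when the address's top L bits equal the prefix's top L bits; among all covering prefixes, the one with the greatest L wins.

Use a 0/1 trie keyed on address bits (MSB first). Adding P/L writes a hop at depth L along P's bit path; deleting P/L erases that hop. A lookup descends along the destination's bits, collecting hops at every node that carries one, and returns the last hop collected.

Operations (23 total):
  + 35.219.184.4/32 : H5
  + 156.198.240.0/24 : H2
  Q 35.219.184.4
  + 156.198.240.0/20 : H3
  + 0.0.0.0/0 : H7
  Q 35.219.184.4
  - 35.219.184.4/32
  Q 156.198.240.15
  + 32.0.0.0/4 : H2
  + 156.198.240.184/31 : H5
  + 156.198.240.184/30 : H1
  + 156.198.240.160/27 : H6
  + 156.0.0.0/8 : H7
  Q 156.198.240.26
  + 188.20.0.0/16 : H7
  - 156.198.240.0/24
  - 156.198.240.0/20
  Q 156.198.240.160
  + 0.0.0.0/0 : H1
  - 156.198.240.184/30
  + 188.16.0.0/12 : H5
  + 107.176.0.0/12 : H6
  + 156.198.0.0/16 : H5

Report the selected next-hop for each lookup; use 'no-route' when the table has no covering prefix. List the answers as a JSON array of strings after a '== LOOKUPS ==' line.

Process each operation:
  add 35.219.184.4/32 -> H5 at depth 32
  add 156.198.240.0/24 -> H2 at depth 24
  ? 35.219.184.4  path d0:-→d1:-→d2:-→d3:-→d4:-→d5:-→d6:-→d7:-→d8:-→d9:-→d10:-→d11:-→d12:-→d13:-→d14:-→d15:-→d16:-→d17:-→d18:-→d19:-→d20:-→d21:-→d22:-→d23:-→d24:-→d25:-→d26:-→d27:-→d28:-→d29:-→d30:-→d31:-→d32:H5  best=H5
  add 156.198.240.0/20 -> H3 at depth 20
  add 0.0.0.0/0 -> H7 at depth 0
  ? 35.219.184.4  path d0:H7→d1:-→d2:-→d3:-→d4:-→d5:-→d6:-→d7:-→d8:-→d9:-→d10:-→d11:-→d12:-→d13:-→d14:-→d15:-→d16:-→d17:-→d18:-→d19:-→d20:-→d21:-→d22:-→d23:-→d24:-→d25:-→d26:-→d27:-→d28:-→d29:-→d30:-→d31:-→d32:H5  best=H5
  - 35.219.184.4/32 clear@32
  ? 156.198.240.15  path d0:H7→d1:-→d2:-→d3:-→d4:-→d5:-→d6:-→d7:-→d8:-→d9:-→d10:-→d11:-→d12:-→d13:-→d14:-→d15:-→d16:-→d17:-→d18:-→d19:-→d20:H3→d21:-→d22:-→d23:-→d24:H2  best=H2
  add 32.0.0.0/4 -> H2 at depth 4
  add 156.198.240.184/31 -> H5 at depth 31
  add 156.198.240.184/30 -> H1 at depth 30
  add 156.198.240.160/27 -> H6 at depth 27
  add 156.0.0.0/8 -> H7 at depth 8
  ? 156.198.240.26  path d0:H7→d1:-→d2:-→d3:-→d4:-→d5:-→d6:-→d7:-→d8:H7→d9:-→d10:-→d11:-→d12:-→d13:-→d14:-→d15:-→d16:-→d17:-→d18:-→d19:-→d20:H3→d21:-→d22:-→d23:-→d24:H2  best=H2
  add 188.20.0.0/16 -> H7 at depth 16
  - 156.198.240.0/24 clear@24
  - 156.198.240.0/20 clear@20
  ? 156.198.240.160  path d0:H7→d1:-→d2:-→d3:-→d4:-→d5:-→d6:-→d7:-→d8:H7→d9:-→d10:-→d11:-→d12:-→d13:-→d14:-→d15:-→d16:-→d17:-→d18:-→d19:-→d20:-→d21:-→d22:-→d23:-→d24:-→d25:-→d26:-→d27:H6  best=H6
  add 0.0.0.0/0 -> H1 at depth 0
  - 156.198.240.184/30 clear@30
  add 188.16.0.0/12 -> H5 at depth 12
  add 107.176.0.0/12 -> H6 at depth 12
  add 156.198.0.0/16 -> H5 at depth 16

== LOOKUPS ==
["H5","H5","H2","H2","H6"]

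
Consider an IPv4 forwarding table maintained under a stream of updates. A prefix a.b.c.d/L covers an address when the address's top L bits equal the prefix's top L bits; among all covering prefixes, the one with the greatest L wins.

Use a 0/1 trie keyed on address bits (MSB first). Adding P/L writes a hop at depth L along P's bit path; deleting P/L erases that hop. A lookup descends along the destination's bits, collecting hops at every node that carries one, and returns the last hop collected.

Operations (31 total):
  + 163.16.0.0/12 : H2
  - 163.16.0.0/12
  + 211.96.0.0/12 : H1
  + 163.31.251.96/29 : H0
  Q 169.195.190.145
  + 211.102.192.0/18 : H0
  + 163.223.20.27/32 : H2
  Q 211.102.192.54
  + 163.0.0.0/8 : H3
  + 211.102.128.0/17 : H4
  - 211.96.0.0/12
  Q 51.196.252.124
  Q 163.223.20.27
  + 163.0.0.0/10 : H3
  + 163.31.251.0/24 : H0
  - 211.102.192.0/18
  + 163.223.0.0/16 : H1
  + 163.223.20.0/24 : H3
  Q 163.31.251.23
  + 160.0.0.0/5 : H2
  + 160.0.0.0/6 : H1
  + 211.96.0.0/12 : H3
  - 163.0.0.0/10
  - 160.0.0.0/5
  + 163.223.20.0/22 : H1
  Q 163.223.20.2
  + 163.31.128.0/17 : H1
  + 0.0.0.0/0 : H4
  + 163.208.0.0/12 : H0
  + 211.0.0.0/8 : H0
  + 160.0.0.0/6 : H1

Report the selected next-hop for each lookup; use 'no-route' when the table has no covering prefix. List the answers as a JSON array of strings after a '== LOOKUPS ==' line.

Process each operation:
  + 163.16.0.0/12 (H2) depth=12
  del 163.16.0.0/12 (clear depth 12)
  + 211.96.0.0/12 (H1) depth=12
  + 163.31.251.96/29 (H0) depth=29
  lookup 169.195.190.145: bits 1010 walk d0:-→d1:-→d2:-→d3:-→d4:- -> no-route
  + 211.102.192.0/18 (H0) depth=18
  + 163.223.20.27/32 (H2) depth=32
  lookup 211.102.192.54: bits 110100110110011011 walk d0:-→d1:-→d2:-→d3:-→d4:-→d5:-→d6:-→d7:-→d8:-→d9:-→d10:-→d11:-→d12:H1→d13:-→d14:-→d15:-→d16:-→d17:-→d18:H0 -> H0
  + 163.0.0.0/8 (H3) depth=8
  + 211.102.128.0/17 (H4) depth=17
  del 211.96.0.0/12 (clear depth 12)
  lookup 51.196.252.124: bits ε walk d0:- -> no-route
  lookup 163.223.20.27: bits 10100011110111110001010000011011 walk d0:-→d1:-→d2:-→d3:-→d4:-→d5:-→d6:-→d7:-→d8:H3→d9:-→d10:-→d11:-→d12:-→d13:-→d14:-→d15:-→d16:-→d17:-→d18:-→d19:-→d20:-→d21:-→d22:-→d23:-→d24:-→d25:-→d26:-→d27:-→d28:-→d29:-→d30:-→d31:-→d32:H2 -> H2
  + 163.0.0.0/10 (H3) depth=10
  + 163.31.251.0/24 (H0) depth=24
  del 211.102.192.0/18 (clear depth 18)
  + 163.223.0.0/16 (H1) depth=16
  + 163.223.20.0/24 (H3) depth=24
  lookup 163.31.251.23: bits 1010001100011111111110110 walk d0:-→d1:-→d2:-→d3:-→d4:-→d5:-→d6:-→d7:-→d8:H3→d9:-→d10:H3→d11:-→d12:-→d13:-→d14:-→d15:-→d16:-→d17:-→d18:-→d19:-→d20:-→d21:-→d22:-→d23:-→d24:H0→d25:- -> H0
  + 160.0.0.0/5 (H2) depth=5
  + 160.0.0.0/6 (H1) depth=6
  + 211.96.0.0/12 (H3) depth=12
  del 163.0.0.0/10 (clear depth 10)
  del 160.0.0.0/5 (clear depth 5)
  + 163.223.20.0/22 (H1) depth=22
  lookup 163.223.20.2: bits 101000111101111100010100000 walk d0:-→d1:-→d2:-→d3:-→d4:-→d5:-→d6:H1→d7:-→d8:H3→d9:-→d10:-→d11:-→d12:-→d13:-→d14:-→d15:-→d16:H1→d17:-→d18:-→d19:-→d20:-→d21:-→d22:H1→d23:-→d24:H3→d25:-→d26:-→d27:- -> H3
  + 163.31.128.0/17 (H1) depth=17
  + 0.0.0.0/0 (H4) depth=0
  + 163.208.0.0/12 (H0) depth=12
  + 211.0.0.0/8 (H0) depth=8
  + 160.0.0.0/6 (H1) depth=6

== LOOKUPS ==
["no-route","H0","no-route","H2","H0","H3"]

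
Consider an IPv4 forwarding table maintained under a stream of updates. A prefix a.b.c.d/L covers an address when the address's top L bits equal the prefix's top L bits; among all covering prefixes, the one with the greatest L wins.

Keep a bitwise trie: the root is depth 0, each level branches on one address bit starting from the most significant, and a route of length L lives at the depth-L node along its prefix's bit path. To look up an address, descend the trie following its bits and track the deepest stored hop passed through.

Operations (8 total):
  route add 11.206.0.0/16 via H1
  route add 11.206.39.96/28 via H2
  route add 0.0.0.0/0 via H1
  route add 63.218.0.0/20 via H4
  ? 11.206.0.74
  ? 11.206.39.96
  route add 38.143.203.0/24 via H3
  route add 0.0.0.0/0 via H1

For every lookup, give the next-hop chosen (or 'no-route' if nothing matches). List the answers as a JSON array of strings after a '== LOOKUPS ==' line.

Apply in order:
  + 11.206.0.0/16 (H1) depth=16
  + 11.206.39.96/28 (H2) depth=28
  + 0.0.0.0/0 (H1) depth=0
  + 63.218.0.0/20 (H4) depth=20
  lookup 11.206.0.74: bits 000010111100111000 walk d0:H1→d1:-→d2:-→d3:-→d4:-→d5:-→d6:-→d7:-→d8:-→d9:-→d10:-→d11:-→d12:-→d13:-→d14:-→d15:-→d16:H1→d17:-→d18:- -> H1
  lookup 11.206.39.96: bits 0000101111001110001001110110 walk d0:H1→d1:-→d2:-→d3:-→d4:-→d5:-→d6:-→d7:-→d8:-→d9:-→d10:-→d11:-→d12:-→d13:-→d14:-→d15:-→d16:H1→d17:-→d18:-→d19:-→d20:-→d21:-→d22:-→d23:-→d24:-→d25:-→d26:-→d27:-→d28:H2 -> H2
  + 38.143.203.0/24 (H3) depth=24
  + 0.0.0.0/0 (H1) depth=0

== LOOKUPS ==
["H1","H2"]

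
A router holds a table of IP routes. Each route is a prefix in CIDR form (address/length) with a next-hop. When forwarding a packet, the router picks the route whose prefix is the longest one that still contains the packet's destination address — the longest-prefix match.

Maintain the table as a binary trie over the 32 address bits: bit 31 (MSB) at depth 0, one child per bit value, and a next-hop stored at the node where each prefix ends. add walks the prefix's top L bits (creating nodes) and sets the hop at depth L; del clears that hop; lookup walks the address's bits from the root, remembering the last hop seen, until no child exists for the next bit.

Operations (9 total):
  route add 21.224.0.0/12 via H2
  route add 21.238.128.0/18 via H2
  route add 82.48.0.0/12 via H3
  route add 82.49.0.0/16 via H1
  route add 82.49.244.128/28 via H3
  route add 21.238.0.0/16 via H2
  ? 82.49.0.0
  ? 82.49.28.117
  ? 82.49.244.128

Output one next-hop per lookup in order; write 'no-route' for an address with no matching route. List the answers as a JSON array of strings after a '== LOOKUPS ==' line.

Apply in order:
  add 21.224.0.0/12 -> H2 at depth 12
  add 21.238.128.0/18 -> H2 at depth 18
  add 82.48.0.0/12 -> H3 at depth 12
  add 82.49.0.0/16 -> H1 at depth 16
  add 82.49.244.128/28 -> H3 at depth 28
  add 21.238.0.0/16 -> H2 at depth 16
  lookup 82.49.0.0: bits 0101001000110001 walk d0:-→d1:-→d2:-→d3:-→d4:-→d5:-→d6:-→d7:-→d8:-→d9:-→d10:-→d11:-→d12:H3→d13:-→d14:-→d15:-→d16:H1 -> H1
  lookup 82.49.28.117: bits 0101001000110001 walk d0:-→d1:-→d2:-→d3:-→d4:-→d5:-→d6:-→d7:-→d8:-→d9:-→d10:-→d11:-→d12:H3→d13:-→d14:-→d15:-→d16:H1 -> H1
  lookup 82.49.244.128: bits 0101001000110001111101001000 walk d0:-→d1:-→d2:-→d3:-→d4:-→d5:-→d6:-→d7:-→d8:-→d9:-→d10:-→d11:-→d12:H3→d13:-→d14:-→d15:-→d16:H1→d17:-→d18:-→d19:-→d20:-→d21:-→d22:-→d23:-→d24:-→d25:-→d26:-→d27:-→d28:H3 -> H3

== LOOKUPS ==
["H1","H1","H3"]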